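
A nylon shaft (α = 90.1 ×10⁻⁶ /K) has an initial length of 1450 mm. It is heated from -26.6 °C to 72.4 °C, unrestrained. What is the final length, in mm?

ΔT = 72.4 − (-26.6) = 99.00 K.
ΔL = α·L₀·ΔT = 90.1×10⁻⁶ × 1450 mm × 99.00 K = 12.9 mm.
L = L₀ + ΔL = 1450 + 12.9 = 1462.9 mm.

1462.9 mm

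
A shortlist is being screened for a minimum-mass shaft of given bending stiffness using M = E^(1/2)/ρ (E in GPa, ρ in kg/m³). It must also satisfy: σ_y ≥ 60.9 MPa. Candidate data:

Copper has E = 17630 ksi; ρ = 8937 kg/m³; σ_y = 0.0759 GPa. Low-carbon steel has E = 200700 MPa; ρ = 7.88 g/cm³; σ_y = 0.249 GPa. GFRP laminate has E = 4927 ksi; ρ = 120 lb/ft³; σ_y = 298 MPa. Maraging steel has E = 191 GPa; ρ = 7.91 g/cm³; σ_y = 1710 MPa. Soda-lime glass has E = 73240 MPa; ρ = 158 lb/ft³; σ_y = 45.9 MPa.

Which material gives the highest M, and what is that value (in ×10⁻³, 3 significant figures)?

Screen on constraints: σ_y ≥ 60.9 MPa. Survivors: copper, low-carbon steel, GFRP laminate, maraging steel.
Normalizing units and computing the index:
  copper: E = 121.6 GPa, ρ = 8937 kg/m³
  low-carbon steel: E = 200.7 GPa, ρ = 7880 kg/m³
  GFRP laminate: E = 33.97 GPa, ρ = 1922 kg/m³
  maraging steel: E = 191.0 GPa, ρ = 7910 kg/m³
  GFRP laminate: M = 3.03×10⁻³
  low-carbon steel: M = 1.80×10⁻³
  maraging steel: M = 1.75×10⁻³
  copper: M = 1.23×10⁻³
The maximum is for GFRP laminate.

GFRP laminate, M = 3.03×10⁻³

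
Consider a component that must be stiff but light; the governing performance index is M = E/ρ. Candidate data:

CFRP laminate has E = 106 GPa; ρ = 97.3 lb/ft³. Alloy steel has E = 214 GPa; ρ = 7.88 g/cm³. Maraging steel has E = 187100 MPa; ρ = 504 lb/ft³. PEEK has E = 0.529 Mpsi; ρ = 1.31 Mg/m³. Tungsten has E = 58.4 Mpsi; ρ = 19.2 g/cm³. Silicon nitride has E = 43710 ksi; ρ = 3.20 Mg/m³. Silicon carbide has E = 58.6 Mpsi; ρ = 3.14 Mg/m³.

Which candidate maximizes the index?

silicon carbide

After converting to SI:
  CFRP laminate: E = 106.0 GPa, ρ = 1559 kg/m³
  alloy steel: E = 214.0 GPa, ρ = 7880 kg/m³
  maraging steel: E = 187.1 GPa, ρ = 8073 kg/m³
  PEEK: E = 3.647 GPa, ρ = 1310 kg/m³
  tungsten: E = 402.7 GPa, ρ = 19200 kg/m³
  silicon nitride: E = 301.4 GPa, ρ = 3200 kg/m³
  silicon carbide: E = 404.0 GPa, ρ = 3140 kg/m³
  silicon carbide: M = 129 MN·m/kg
  silicon nitride: M = 94.2 MN·m/kg
  CFRP laminate: M = 68.0 MN·m/kg
  alloy steel: M = 27.2 MN·m/kg
  maraging steel: M = 23.2 MN·m/kg
  tungsten: M = 21.0 MN·m/kg
  PEEK: M = 2.78 MN·m/kg
Silicon carbide has the largest M.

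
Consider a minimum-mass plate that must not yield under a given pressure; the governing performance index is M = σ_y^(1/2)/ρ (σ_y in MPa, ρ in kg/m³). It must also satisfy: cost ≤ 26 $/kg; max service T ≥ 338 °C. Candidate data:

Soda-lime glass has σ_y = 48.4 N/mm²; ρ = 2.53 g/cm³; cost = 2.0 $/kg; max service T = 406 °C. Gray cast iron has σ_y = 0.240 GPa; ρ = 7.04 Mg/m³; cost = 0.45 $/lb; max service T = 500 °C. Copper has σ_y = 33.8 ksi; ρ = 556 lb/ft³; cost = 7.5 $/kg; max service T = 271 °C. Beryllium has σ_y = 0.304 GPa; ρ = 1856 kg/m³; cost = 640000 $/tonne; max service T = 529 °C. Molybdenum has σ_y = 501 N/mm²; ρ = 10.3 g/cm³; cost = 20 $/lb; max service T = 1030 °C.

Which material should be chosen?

Screen on constraints: cost ≤ 26 $/kg; max service T ≥ 338 °C. Survivors: soda-lime glass, gray cast iron.
Convert each candidate to consistent units, then evaluate M:
  soda-lime glass: σ_y = 48.40 MPa, ρ = 2530 kg/m³
  gray cast iron: σ_y = 240.0 MPa, ρ = 7040 kg/m³
  soda-lime glass: M = 2.75×10⁻³
  gray cast iron: M = 2.20×10⁻³
The maximum is for soda-lime glass.

soda-lime glass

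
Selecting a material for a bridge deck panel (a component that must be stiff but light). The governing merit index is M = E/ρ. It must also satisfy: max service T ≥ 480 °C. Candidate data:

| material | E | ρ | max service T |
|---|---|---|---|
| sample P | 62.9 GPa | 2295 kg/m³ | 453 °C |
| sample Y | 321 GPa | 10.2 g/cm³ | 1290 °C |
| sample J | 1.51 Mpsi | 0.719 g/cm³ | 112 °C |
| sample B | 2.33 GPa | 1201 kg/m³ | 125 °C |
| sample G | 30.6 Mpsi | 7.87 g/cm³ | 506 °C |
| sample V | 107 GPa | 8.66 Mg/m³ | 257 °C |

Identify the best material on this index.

Screen on constraints: max service T ≥ 480 °C. Survivors: sample Y, sample G.
In SI units:
  sample Y: E = 321.0 GPa, ρ = 10200 kg/m³
  sample G: E = 211.0 GPa, ρ = 7870 kg/m³
  sample Y: M = 31.5 MN·m/kg
  sample G: M = 26.8 MN·m/kg
The maximum is for sample Y.

sample Y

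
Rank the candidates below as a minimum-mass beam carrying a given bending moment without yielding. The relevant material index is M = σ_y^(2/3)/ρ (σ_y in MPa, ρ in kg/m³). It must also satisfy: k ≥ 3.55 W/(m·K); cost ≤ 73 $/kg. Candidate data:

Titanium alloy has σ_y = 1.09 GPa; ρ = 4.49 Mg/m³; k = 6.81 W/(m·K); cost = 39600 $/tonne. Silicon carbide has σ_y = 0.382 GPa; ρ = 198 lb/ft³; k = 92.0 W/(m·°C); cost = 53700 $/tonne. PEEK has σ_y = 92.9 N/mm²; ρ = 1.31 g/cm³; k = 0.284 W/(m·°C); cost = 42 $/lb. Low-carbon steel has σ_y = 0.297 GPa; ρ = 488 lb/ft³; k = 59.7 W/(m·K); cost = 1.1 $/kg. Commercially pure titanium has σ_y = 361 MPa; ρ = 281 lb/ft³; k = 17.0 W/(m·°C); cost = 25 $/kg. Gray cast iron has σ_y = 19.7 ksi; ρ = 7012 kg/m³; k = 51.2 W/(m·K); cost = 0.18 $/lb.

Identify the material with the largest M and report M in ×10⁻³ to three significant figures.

titanium alloy, M = 23.6×10⁻³

Screen on constraints: k ≥ 3.55 W/(m·K); cost ≤ 73 $/kg. Survivors: titanium alloy, silicon carbide, low-carbon steel, commercially pure titanium, gray cast iron.
Putting every candidate on a common basis:
  titanium alloy: σ_y = 1090 MPa, ρ = 4490 kg/m³
  silicon carbide: σ_y = 382.0 MPa, ρ = 3172 kg/m³
  low-carbon steel: σ_y = 297.0 MPa, ρ = 7817 kg/m³
  commercially pure titanium: σ_y = 361.0 MPa, ρ = 4501 kg/m³
  gray cast iron: σ_y = 135.8 MPa, ρ = 7012 kg/m³
  titanium alloy: M = 23.6×10⁻³
  silicon carbide: M = 16.6×10⁻³
  commercially pure titanium: M = 11.3×10⁻³
  low-carbon steel: M = 5.69×10⁻³
  gray cast iron: M = 3.77×10⁻³
Titanium alloy ranks first.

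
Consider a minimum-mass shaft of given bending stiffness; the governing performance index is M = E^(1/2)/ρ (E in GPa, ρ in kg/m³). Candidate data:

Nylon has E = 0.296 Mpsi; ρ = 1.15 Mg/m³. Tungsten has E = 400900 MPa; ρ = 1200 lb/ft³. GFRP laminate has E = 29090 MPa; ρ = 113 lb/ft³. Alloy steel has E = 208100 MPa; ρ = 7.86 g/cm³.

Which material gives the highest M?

Putting every candidate on a common basis:
  nylon: E = 2.041 GPa, ρ = 1150 kg/m³
  tungsten: E = 400.9 GPa, ρ = 19220 kg/m³
  GFRP laminate: E = 29.09 GPa, ρ = 1810 kg/m³
  alloy steel: E = 208.1 GPa, ρ = 7860 kg/m³
  GFRP laminate: M = 2.98×10⁻³
  alloy steel: M = 1.84×10⁻³
  nylon: M = 1.24×10⁻³
  tungsten: M = 1.04×10⁻³
The maximum is for GFRP laminate.

GFRP laminate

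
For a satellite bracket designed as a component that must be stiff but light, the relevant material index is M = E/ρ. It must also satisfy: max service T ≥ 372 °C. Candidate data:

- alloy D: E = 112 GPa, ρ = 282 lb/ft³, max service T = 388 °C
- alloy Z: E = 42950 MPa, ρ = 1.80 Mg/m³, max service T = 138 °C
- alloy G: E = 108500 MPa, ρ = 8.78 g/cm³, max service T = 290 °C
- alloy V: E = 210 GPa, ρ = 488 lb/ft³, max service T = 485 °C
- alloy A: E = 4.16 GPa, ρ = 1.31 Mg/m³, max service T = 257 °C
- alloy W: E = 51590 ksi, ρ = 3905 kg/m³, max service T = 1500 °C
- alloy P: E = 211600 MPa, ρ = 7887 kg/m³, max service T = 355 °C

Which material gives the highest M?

alloy W

Screen on constraints: max service T ≥ 372 °C. Survivors: alloy D, alloy V, alloy W.
Putting every candidate on a common basis:
  alloy D: E = 112.0 GPa, ρ = 4517 kg/m³
  alloy V: E = 210.0 GPa, ρ = 7817 kg/m³
  alloy W: E = 355.7 GPa, ρ = 3905 kg/m³
  alloy W: M = 91.1 MN·m/kg
  alloy V: M = 26.9 MN·m/kg
  alloy D: M = 24.8 MN·m/kg
The maximum is for alloy W.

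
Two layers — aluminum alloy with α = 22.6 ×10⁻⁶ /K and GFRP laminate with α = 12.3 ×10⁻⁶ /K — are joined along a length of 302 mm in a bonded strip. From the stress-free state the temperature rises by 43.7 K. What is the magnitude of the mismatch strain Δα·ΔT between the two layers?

4.50×10⁻⁴

Δα = |22.6 − 12.3|×10⁻⁶/K = 10.3×10⁻⁶/K.
Mismatch strain = Δα·ΔT = 10.3×10⁻⁶ × 43.7 = 4.50×10⁻⁴.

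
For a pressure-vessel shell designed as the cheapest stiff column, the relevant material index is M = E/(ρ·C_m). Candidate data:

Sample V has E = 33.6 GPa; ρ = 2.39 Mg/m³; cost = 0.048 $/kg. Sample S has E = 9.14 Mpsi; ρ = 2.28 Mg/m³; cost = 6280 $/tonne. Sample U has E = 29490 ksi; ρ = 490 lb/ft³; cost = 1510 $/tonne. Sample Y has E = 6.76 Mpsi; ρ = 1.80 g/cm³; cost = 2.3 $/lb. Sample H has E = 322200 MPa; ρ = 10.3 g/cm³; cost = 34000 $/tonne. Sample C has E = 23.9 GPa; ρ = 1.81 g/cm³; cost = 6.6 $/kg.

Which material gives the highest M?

sample V

Convert each candidate to consistent units, then evaluate M:
  sample V: E = 33.60 GPa, ρ = 2390 kg/m³, cost = 0.04800 $/kg
  sample S: E = 63.02 GPa, ρ = 2280 kg/m³, cost = 6.280 $/kg
  sample U: E = 203.3 GPa, ρ = 7849 kg/m³, cost = 1.510 $/kg
  sample Y: E = 46.61 GPa, ρ = 1800 kg/m³, cost = 5.071 $/kg
  sample H: E = 322.2 GPa, ρ = 10300 kg/m³, cost = 34.00 $/kg
  sample C: E = 23.90 GPa, ρ = 1810 kg/m³, cost = 6.600 $/kg
  sample V: M = 293 MN·m per $
  sample U: M = 17.2 MN·m per $
  sample Y: M = 5.11 MN·m per $
  sample S: M = 4.40 MN·m per $
  sample C: M = 2.00 MN·m per $
  sample H: M = 0.920 MN·m per $
Highest index: sample V.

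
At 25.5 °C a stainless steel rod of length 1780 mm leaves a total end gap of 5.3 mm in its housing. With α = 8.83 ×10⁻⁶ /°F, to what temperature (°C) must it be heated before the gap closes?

213 °C

α = 8.83×10⁻⁶/°F × 9/5 = 15.9×10⁻⁶/K.
α·L₀·ΔT = 5.3 mm ⇒ ΔT = 5.3 / (15.9×10⁻⁶ × 1780.0) = 187.3 K.
T = 25.5 + 187.3 = 212.8 °C.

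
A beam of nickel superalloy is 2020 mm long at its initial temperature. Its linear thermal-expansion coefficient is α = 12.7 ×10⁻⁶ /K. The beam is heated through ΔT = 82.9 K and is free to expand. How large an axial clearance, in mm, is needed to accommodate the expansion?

ΔL = α·L₀·ΔT = 12.7×10⁻⁶ × 2020 mm × 82.90 K = 2.13 mm.

2.13 mm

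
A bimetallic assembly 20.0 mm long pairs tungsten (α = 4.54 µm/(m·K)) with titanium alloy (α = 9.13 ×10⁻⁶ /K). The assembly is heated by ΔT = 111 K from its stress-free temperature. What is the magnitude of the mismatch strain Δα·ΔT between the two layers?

5.09×10⁻⁴

Δα = |4.54 − 9.13|×10⁻⁶/K = 4.59×10⁻⁶/K.
Mismatch strain = Δα·ΔT = 4.59×10⁻⁶ × 111.0 = 5.09×10⁻⁴.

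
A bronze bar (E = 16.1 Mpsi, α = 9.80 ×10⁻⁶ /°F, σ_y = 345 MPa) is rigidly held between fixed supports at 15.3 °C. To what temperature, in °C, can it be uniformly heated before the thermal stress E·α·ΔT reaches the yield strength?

E = 16.1 Mpsi = 111.0 GPa.
α = 9.80×10⁻⁶/°F × 9/5 = 17.6×10⁻⁶/K.
E·α·ΔT = 345.0 MPa ⇒ ΔT = 345.0 / (111.0×10³ × 17.6×10⁻⁶) = 176.2 K.
T = 15.3 + 176.2 = 191.5 °C.

191 °C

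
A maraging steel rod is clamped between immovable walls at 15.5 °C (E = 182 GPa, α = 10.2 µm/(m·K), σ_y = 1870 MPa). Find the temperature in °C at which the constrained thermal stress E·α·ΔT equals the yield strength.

E·α·ΔT = 1870 MPa ⇒ ΔT = 1870 / (182.0×10³ × 10.2×10⁻⁶) = 1007 K.
T = 15.5 + 1007 = 1023 °C.

1020 °C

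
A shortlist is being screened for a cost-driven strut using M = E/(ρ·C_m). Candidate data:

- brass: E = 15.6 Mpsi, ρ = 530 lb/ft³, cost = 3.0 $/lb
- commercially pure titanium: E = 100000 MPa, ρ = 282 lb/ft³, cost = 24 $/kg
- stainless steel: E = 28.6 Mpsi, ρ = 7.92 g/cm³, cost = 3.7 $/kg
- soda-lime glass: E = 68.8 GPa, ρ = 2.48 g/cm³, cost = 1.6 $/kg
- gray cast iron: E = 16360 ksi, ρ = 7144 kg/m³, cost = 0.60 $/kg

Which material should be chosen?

gray cast iron

In SI units:
  brass: E = 107.6 GPa, ρ = 8490 kg/m³, cost = 6.614 $/kg
  commercially pure titanium: E = 100.0 GPa, ρ = 4517 kg/m³, cost = 24.00 $/kg
  stainless steel: E = 197.2 GPa, ρ = 7920 kg/m³, cost = 3.700 $/kg
  soda-lime glass: E = 68.80 GPa, ρ = 2480 kg/m³, cost = 1.600 $/kg
  gray cast iron: E = 112.8 GPa, ρ = 7144 kg/m³, cost = 0.6000 $/kg
  gray cast iron: M = 26.3 MN·m per $
  soda-lime glass: M = 17.3 MN·m per $
  stainless steel: M = 6.73 MN·m per $
  brass: M = 1.92 MN·m per $
  commercially pure titanium: M = 0.922 MN·m per $
Gray cast iron ranks first.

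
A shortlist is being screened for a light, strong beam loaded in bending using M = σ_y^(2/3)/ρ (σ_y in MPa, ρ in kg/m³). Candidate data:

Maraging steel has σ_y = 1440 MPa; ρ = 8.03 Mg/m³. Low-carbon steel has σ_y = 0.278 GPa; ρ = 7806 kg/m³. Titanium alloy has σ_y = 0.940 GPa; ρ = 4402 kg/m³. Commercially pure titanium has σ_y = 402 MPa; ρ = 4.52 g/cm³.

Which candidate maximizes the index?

In SI units:
  maraging steel: σ_y = 1440 MPa, ρ = 8030 kg/m³
  low-carbon steel: σ_y = 278.0 MPa, ρ = 7806 kg/m³
  titanium alloy: σ_y = 940.0 MPa, ρ = 4402 kg/m³
  commercially pure titanium: σ_y = 402.0 MPa, ρ = 4520 kg/m³
  titanium alloy: M = 21.8×10⁻³
  maraging steel: M = 15.9×10⁻³
  commercially pure titanium: M = 12.1×10⁻³
  low-carbon steel: M = 5.46×10⁻³
The maximum is for titanium alloy.

titanium alloy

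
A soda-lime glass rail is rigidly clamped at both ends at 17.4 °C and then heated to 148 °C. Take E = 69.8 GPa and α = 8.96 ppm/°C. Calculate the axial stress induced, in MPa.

ΔT = 130.6 K. Constrained thermal stress σ = E·α·ΔT = 69.80×10³ MPa × 8.96×10⁻⁶ × 130.6 = 81.7 MPa (compressive).

81.7 MPa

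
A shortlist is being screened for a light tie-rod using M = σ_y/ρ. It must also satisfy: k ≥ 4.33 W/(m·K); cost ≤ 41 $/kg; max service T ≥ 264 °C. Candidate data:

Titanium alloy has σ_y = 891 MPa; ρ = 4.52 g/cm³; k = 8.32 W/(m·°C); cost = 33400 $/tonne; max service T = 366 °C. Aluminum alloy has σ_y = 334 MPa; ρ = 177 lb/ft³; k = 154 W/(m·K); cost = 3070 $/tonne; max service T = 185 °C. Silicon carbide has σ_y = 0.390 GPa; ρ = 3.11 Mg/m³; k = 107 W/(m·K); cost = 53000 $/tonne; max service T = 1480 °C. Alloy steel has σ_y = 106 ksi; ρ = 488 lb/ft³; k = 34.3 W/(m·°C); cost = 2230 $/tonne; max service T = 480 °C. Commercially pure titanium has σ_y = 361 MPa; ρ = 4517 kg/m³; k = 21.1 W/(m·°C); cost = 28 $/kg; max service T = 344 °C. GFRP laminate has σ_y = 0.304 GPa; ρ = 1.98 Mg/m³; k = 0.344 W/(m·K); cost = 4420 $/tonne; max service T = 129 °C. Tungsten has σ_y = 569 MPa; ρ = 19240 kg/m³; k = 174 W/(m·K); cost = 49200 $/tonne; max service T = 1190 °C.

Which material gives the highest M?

Screen on constraints: k ≥ 4.33 W/(m·K); cost ≤ 41 $/kg; max service T ≥ 264 °C. Survivors: titanium alloy, alloy steel, commercially pure titanium.
After converting to SI:
  titanium alloy: σ_y = 891.0 MPa, ρ = 4520 kg/m³
  alloy steel: σ_y = 730.8 MPa, ρ = 7817 kg/m³
  commercially pure titanium: σ_y = 361.0 MPa, ρ = 4517 kg/m³
  titanium alloy: M = 197 kN·m/kg
  alloy steel: M = 93.5 kN·m/kg
  commercially pure titanium: M = 79.9 kN·m/kg
Titanium alloy has the largest M.

titanium alloy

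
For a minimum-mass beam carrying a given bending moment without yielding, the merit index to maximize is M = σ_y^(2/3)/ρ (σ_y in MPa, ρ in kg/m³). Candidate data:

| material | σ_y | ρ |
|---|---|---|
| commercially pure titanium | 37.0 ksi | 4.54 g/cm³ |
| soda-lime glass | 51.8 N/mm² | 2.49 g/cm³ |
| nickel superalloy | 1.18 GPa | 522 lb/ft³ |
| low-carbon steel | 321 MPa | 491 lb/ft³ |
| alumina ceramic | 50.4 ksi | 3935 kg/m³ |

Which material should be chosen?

In SI units:
  commercially pure titanium: σ_y = 255.1 MPa, ρ = 4540 kg/m³
  soda-lime glass: σ_y = 51.80 MPa, ρ = 2490 kg/m³
  nickel superalloy: σ_y = 1180 MPa, ρ = 8362 kg/m³
  low-carbon steel: σ_y = 321.0 MPa, ρ = 7865 kg/m³
  alumina ceramic: σ_y = 347.5 MPa, ρ = 3935 kg/m³
  nickel superalloy: M = 13.4×10⁻³
  alumina ceramic: M = 12.6×10⁻³
  commercially pure titanium: M = 8.86×10⁻³
  low-carbon steel: M = 5.96×10⁻³
  soda-lime glass: M = 5.58×10⁻³
The maximum is for nickel superalloy.

nickel superalloy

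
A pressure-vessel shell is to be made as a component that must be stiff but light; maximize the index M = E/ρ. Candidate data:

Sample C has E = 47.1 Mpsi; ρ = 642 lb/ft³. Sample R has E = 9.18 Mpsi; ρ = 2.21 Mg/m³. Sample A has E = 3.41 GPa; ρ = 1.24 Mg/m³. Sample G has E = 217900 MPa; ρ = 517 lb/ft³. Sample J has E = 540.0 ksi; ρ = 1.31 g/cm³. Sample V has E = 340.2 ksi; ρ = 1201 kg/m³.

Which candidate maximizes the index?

sample C

After converting to SI:
  sample C: E = 324.7 GPa, ρ = 10280 kg/m³
  sample R: E = 63.29 GPa, ρ = 2210 kg/m³
  sample A: E = 3.410 GPa, ρ = 1240 kg/m³
  sample G: E = 217.9 GPa, ρ = 8282 kg/m³
  sample J: E = 3.723 GPa, ρ = 1310 kg/m³
  sample V: E = 2.346 GPa, ρ = 1201 kg/m³
  sample C: M = 31.6 MN·m/kg
  sample R: M = 28.6 MN·m/kg
  sample G: M = 26.3 MN·m/kg
  sample J: M = 2.84 MN·m/kg
  sample A: M = 2.75 MN·m/kg
  sample V: M = 1.95 MN·m/kg
Sample C has the largest M.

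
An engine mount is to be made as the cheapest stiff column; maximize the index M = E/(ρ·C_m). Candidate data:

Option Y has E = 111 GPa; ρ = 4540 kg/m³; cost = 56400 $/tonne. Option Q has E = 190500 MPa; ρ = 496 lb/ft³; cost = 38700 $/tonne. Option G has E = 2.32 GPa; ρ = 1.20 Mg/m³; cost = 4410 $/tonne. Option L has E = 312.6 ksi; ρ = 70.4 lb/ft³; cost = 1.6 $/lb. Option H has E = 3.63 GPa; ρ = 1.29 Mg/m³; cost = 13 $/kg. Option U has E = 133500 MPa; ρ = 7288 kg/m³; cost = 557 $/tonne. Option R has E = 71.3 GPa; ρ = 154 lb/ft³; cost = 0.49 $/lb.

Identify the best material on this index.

In SI units:
  option Y: E = 111.0 GPa, ρ = 4540 kg/m³, cost = 56.40 $/kg
  option Q: E = 190.5 GPa, ρ = 7945 kg/m³, cost = 38.70 $/kg
  option G: E = 2.320 GPa, ρ = 1200 kg/m³, cost = 4.410 $/kg
  option L: E = 2.155 GPa, ρ = 1128 kg/m³, cost = 3.527 $/kg
  option H: E = 3.630 GPa, ρ = 1290 kg/m³, cost = 13.00 $/kg
  option U: E = 133.5 GPa, ρ = 7288 kg/m³, cost = 0.5570 $/kg
  option R: E = 71.30 GPa, ρ = 2467 kg/m³, cost = 1.080 $/kg
  option U: M = 32.9 MN·m per $
  option R: M = 26.8 MN·m per $
  option Q: M = 0.620 MN·m per $
  option L: M = 0.542 MN·m per $
  option G: M = 0.438 MN·m per $
  option Y: M = 0.433 MN·m per $
  option H: M = 0.216 MN·m per $
The maximum is for option U.

option U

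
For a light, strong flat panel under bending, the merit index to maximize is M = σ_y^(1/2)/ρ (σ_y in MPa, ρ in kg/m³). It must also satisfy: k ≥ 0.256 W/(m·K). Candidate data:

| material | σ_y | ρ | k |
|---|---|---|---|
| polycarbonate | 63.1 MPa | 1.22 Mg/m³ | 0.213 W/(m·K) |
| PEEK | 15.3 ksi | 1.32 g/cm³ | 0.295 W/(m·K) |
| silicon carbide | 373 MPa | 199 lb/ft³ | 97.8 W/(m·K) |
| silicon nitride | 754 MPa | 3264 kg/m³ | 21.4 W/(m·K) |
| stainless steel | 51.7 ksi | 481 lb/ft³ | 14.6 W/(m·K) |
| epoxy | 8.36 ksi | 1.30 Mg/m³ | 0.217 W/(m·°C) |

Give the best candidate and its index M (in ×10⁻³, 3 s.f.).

silicon nitride, M = 8.41×10⁻³

Screen on constraints: k ≥ 0.256 W/(m·K). Survivors: PEEK, silicon carbide, silicon nitride, stainless steel.
Normalizing units and computing the index:
  PEEK: σ_y = 105.5 MPa, ρ = 1320 kg/m³
  silicon carbide: σ_y = 373.0 MPa, ρ = 3188 kg/m³
  silicon nitride: σ_y = 754.0 MPa, ρ = 3264 kg/m³
  stainless steel: σ_y = 356.5 MPa, ρ = 7705 kg/m³
  silicon nitride: M = 8.41×10⁻³
  PEEK: M = 7.78×10⁻³
  silicon carbide: M = 6.06×10⁻³
  stainless steel: M = 2.45×10⁻³
The maximum is for silicon nitride.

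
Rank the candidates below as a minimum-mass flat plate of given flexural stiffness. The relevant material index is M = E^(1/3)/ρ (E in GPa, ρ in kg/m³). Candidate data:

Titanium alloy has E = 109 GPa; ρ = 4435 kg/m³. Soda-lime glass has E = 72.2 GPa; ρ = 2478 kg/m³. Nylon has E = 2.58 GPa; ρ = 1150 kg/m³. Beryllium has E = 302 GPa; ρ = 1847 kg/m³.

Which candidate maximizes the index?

beryllium

Per-candidate index values:
  beryllium: M = 3.63×10⁻³
  soda-lime glass: M = 1.68×10⁻³
  nylon: M = 1.19×10⁻³
  titanium alloy: M = 1.08×10⁻³
Beryllium ranks first.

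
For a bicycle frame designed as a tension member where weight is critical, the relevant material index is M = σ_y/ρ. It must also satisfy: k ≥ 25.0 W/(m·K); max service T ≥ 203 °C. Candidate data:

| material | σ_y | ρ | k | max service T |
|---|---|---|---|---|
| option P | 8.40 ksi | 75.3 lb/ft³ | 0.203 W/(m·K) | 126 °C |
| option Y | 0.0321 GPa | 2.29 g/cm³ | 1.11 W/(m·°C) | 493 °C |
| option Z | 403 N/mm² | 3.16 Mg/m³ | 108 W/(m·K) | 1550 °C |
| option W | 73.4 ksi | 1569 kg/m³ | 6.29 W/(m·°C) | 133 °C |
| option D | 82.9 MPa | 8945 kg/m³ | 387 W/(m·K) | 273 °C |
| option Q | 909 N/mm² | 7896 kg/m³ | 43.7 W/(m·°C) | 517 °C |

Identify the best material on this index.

Screen on constraints: k ≥ 25.0 W/(m·K); max service T ≥ 203 °C. Survivors: option Z, option D, option Q.
In SI units:
  option Z: σ_y = 403.0 MPa, ρ = 3160 kg/m³
  option D: σ_y = 82.90 MPa, ρ = 8945 kg/m³
  option Q: σ_y = 909.0 MPa, ρ = 7896 kg/m³
  option Z: M = 128 kN·m/kg
  option Q: M = 115 kN·m/kg
  option D: M = 9.27 kN·m/kg
Option Z ranks first.

option Z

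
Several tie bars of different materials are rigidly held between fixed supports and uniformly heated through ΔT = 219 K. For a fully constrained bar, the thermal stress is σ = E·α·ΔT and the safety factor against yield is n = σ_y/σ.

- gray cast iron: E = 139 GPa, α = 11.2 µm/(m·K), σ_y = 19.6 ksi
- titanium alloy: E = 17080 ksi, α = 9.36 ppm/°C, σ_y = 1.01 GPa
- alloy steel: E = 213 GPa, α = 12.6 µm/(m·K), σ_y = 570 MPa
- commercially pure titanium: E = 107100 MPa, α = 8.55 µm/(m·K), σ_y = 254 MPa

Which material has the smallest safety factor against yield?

With everything in SI (GPa, ×10⁻⁶/K, MPa):
  gray cast iron: E = 139.0, α = 11.2, σ_y = 135.1 → σ = 341 MPa, n = 0.396
  titanium alloy: E = 117.8, α = 9.36, σ_y = 1010 → σ = 241 MPa, n = 4.18
  alloy steel: E = 213.0, α = 12.6, σ_y = 570.0 → σ = 588 MPa, n = 0.970
  commercially pure titanium: E = 107.1, α = 8.55, σ_y = 254.0 → σ = 201 MPa, n = 1.27
Smallest n: gray cast iron with n = 0.396.

gray cast iron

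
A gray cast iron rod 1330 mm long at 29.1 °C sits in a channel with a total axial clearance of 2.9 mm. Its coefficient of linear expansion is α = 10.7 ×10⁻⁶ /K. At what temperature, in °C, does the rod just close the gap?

233 °C

α·L₀·ΔT = 2.9 mm ⇒ ΔT = 2.9 / (10.7×10⁻⁶ × 1330.0) = 203.8 K.
T = 29.1 + 203.8 = 232.9 °C.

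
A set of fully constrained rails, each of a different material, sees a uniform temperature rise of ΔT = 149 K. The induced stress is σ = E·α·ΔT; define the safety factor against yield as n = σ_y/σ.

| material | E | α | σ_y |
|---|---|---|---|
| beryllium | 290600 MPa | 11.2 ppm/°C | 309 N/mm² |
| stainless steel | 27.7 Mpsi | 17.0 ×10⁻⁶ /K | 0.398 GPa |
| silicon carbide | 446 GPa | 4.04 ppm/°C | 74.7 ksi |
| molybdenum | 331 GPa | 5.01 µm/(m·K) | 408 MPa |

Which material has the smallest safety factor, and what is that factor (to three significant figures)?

With everything in SI (GPa, ×10⁻⁶/K, MPa):
  beryllium: E = 290.6, α = 11.2, σ_y = 309.0 → σ = 485 MPa, n = 0.637
  stainless steel: E = 191.0, α = 17.0, σ_y = 398.0 → σ = 484 MPa, n = 0.823
  silicon carbide: E = 446.0, α = 4.04, σ_y = 515.0 → σ = 268 MPa, n = 1.92
  molybdenum: E = 331.0, α = 5.01, σ_y = 408.0 → σ = 247 MPa, n = 1.65
Beryllium has the lowest safety factor, n = 0.637.

beryllium, n = 0.637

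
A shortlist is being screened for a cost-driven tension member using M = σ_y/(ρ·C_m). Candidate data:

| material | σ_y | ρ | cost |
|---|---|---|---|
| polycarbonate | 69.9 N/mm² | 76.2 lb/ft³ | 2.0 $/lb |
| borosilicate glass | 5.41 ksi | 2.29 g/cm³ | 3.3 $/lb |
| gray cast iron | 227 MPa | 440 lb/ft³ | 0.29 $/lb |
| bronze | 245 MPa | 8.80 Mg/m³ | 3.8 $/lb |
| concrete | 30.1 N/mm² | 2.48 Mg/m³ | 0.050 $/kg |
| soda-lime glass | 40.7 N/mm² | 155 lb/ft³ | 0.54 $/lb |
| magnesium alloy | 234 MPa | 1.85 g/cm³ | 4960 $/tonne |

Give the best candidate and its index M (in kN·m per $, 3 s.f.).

After converting to SI:
  polycarbonate: σ_y = 69.90 MPa, ρ = 1221 kg/m³, cost = 4.409 $/kg
  borosilicate glass: σ_y = 37.30 MPa, ρ = 2290 kg/m³, cost = 7.275 $/kg
  gray cast iron: σ_y = 227.0 MPa, ρ = 7048 kg/m³, cost = 0.6393 $/kg
  bronze: σ_y = 245.0 MPa, ρ = 8800 kg/m³, cost = 8.377 $/kg
  concrete: σ_y = 30.10 MPa, ρ = 2480 kg/m³, cost = 0.05000 $/kg
  soda-lime glass: σ_y = 40.70 MPa, ρ = 2483 kg/m³, cost = 1.190 $/kg
  magnesium alloy: σ_y = 234.0 MPa, ρ = 1850 kg/m³, cost = 4.960 $/kg
  concrete: M = 243 kN·m per $
  gray cast iron: M = 50.4 kN·m per $
  magnesium alloy: M = 25.5 kN·m per $
  soda-lime glass: M = 13.8 kN·m per $
  polycarbonate: M = 13.0 kN·m per $
  bronze: M = 3.32 kN·m per $
  borosilicate glass: M = 2.24 kN·m per $
Highest index: concrete.

concrete, M = 243 kN·m per $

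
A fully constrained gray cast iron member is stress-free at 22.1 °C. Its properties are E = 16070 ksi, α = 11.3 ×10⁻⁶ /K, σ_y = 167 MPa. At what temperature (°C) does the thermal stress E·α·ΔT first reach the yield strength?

E = 16070 ksi = 110.8 GPa.
E·α·ΔT = 167.0 MPa ⇒ ΔT = 167.0 / (110.8×10³ × 11.3×10⁻⁶) = 133.4 K.
T = 22.1 + 133.4 = 155.5 °C.

155 °C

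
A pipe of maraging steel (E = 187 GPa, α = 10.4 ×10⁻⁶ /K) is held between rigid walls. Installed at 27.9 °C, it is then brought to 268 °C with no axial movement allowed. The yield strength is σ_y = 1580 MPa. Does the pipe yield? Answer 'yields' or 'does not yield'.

ΔT = 240.1 K. Constrained thermal stress σ = E·α·ΔT = 187.0×10³ MPa × 10.4×10⁻⁶ × 240.1 = 467 MPa (compressive).
Compare to σ_y = 1580 MPa: σ < σ_y, so it does not yield.

does not yield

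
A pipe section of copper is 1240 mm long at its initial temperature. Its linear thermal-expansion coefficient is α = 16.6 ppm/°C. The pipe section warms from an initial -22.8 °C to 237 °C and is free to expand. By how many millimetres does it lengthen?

ΔT = 237 − (-22.8) = 259.8 K.
ΔL = α·L₀·ΔT = 16.6×10⁻⁶ × 1240 mm × 259.8 K = 5.35 mm.

5.35 mm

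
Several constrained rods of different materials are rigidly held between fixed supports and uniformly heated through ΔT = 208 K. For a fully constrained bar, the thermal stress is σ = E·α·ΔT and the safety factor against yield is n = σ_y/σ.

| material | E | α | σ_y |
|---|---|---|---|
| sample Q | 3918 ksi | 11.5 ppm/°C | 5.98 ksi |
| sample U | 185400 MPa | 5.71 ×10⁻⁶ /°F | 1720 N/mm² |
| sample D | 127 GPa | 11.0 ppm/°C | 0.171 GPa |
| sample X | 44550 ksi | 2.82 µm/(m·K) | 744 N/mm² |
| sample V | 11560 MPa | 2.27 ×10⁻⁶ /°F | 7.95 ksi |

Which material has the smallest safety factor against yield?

sample D

Converting E to GPa, α to ×10⁻⁶/K, σ_y to MPa, then σ and n for each:
  sample Q: E = 27.01, α = 11.5, σ_y = 41.23 → σ = 64.6 MPa, n = 0.638
  sample U: E = 185.4, α = 10.3, σ_y = 1720 → σ = 396 MPa, n = 4.34
  sample D: E = 127.0, α = 11.0, σ_y = 171.0 → σ = 291 MPa, n = 0.588
  sample X: E = 307.2, α = 2.82, σ_y = 744.0 → σ = 180 MPa, n = 4.13
  sample V: E = 11.56, α = 4.09, σ_y = 54.81 → σ = 9.82 MPa, n = 5.58
Smallest n: sample D with n = 0.588.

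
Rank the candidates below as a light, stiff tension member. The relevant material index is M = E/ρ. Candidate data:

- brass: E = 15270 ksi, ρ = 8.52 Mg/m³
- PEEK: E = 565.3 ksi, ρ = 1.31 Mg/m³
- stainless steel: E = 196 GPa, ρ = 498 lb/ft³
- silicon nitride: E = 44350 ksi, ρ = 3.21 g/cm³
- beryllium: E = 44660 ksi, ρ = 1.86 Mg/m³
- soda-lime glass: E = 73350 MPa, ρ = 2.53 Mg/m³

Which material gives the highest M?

beryllium

Putting every candidate on a common basis:
  brass: E = 105.3 GPa, ρ = 8520 kg/m³
  PEEK: E = 3.898 GPa, ρ = 1310 kg/m³
  stainless steel: E = 196.0 GPa, ρ = 7977 kg/m³
  silicon nitride: E = 305.8 GPa, ρ = 3210 kg/m³
  beryllium: E = 307.9 GPa, ρ = 1860 kg/m³
  soda-lime glass: E = 73.35 GPa, ρ = 2530 kg/m³
  beryllium: M = 166 MN·m/kg
  silicon nitride: M = 95.3 MN·m/kg
  soda-lime glass: M = 29.0 MN·m/kg
  stainless steel: M = 24.6 MN·m/kg
  brass: M = 12.4 MN·m/kg
  PEEK: M = 2.98 MN·m/kg
The maximum is for beryllium.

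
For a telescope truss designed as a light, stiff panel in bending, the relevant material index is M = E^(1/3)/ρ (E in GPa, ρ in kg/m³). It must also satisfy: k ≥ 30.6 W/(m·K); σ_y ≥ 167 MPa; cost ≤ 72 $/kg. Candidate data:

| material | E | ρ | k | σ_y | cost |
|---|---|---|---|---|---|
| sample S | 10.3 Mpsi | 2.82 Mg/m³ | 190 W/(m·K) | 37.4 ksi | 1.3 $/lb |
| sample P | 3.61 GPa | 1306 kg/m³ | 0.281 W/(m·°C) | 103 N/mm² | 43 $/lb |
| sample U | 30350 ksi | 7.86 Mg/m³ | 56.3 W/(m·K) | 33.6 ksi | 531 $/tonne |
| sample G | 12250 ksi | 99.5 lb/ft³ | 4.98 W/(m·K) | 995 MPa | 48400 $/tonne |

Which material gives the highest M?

Screen on constraints: k ≥ 30.6 W/(m·K); σ_y ≥ 167 MPa; cost ≤ 72 $/kg. Survivors: sample S, sample U.
Convert each candidate to consistent units, then evaluate M:
  sample S: E = 71.02 GPa, ρ = 2820 kg/m³
  sample U: E = 209.3 GPa, ρ = 7860 kg/m³
  sample S: M = 1.47×10⁻³
  sample U: M = 0.755×10⁻³
Sample S has the largest M.

sample S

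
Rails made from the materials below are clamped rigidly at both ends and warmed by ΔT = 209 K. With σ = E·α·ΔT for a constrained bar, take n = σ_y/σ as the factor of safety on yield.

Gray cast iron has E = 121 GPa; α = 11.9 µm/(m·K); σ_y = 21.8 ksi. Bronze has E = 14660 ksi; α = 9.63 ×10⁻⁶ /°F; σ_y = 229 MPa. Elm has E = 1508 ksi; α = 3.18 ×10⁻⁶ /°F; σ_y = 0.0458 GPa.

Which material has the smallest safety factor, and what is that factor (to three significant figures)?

gray cast iron, n = 0.499

Converting E to GPa, α to ×10⁻⁶/K, σ_y to MPa, then σ and n for each:
  gray cast iron: E = 121.0, α = 11.9, σ_y = 150.3 → σ = 301 MPa, n = 0.499
  bronze: E = 101.1, α = 17.3, σ_y = 229.0 → σ = 366 MPa, n = 0.625
  elm: E = 10.40, α = 5.72, σ_y = 45.80 → σ = 12.4 MPa, n = 3.68
Gray cast iron has the lowest safety factor, n = 0.499.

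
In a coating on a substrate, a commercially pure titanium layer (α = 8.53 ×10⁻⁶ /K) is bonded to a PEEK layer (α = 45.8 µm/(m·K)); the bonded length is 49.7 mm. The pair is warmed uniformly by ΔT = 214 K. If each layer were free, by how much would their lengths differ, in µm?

Δα = |8.53 − 45.8|×10⁻⁶/K = 37.3×10⁻⁶/K.
ΔL_mismatch = Δα·L·ΔT = 37.3×10⁻⁶ × 49.7 mm × 214.0 K = 396 µm.

396 µm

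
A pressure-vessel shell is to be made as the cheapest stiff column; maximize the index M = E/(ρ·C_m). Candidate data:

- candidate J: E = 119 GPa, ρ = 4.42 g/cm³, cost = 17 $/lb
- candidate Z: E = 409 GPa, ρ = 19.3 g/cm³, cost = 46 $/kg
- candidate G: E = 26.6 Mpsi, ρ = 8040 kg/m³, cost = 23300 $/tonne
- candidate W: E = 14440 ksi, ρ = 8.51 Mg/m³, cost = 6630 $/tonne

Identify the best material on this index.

Normalizing units and computing the index:
  candidate J: E = 119.0 GPa, ρ = 4420 kg/m³, cost = 37.48 $/kg
  candidate Z: E = 409.0 GPa, ρ = 19300 kg/m³, cost = 46.00 $/kg
  candidate G: E = 183.4 GPa, ρ = 8040 kg/m³, cost = 23.30 $/kg
  candidate W: E = 99.56 GPa, ρ = 8510 kg/m³, cost = 6.630 $/kg
  candidate W: M = 1.76 MN·m per $
  candidate G: M = 0.979 MN·m per $
  candidate J: M = 0.718 MN·m per $
  candidate Z: M = 0.461 MN·m per $
Candidate W has the largest M.

candidate W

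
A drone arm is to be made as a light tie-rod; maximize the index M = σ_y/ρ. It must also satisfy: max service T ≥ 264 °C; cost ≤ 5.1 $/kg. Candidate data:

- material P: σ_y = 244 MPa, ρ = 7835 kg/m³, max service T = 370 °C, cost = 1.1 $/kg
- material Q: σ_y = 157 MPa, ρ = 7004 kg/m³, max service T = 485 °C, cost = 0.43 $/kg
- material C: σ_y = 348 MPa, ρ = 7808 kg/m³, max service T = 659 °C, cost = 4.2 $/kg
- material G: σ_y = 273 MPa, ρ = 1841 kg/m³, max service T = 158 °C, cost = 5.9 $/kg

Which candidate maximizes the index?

material C

Screen on constraints: max service T ≥ 264 °C; cost ≤ 5.1 $/kg. Survivors: material P, material Q, material C.
Computing M directly (units already consistent):
  material C: M = 44.6 kN·m/kg
  material P: M = 31.1 kN·m/kg
  material Q: M = 22.4 kN·m/kg
The maximum is for material C.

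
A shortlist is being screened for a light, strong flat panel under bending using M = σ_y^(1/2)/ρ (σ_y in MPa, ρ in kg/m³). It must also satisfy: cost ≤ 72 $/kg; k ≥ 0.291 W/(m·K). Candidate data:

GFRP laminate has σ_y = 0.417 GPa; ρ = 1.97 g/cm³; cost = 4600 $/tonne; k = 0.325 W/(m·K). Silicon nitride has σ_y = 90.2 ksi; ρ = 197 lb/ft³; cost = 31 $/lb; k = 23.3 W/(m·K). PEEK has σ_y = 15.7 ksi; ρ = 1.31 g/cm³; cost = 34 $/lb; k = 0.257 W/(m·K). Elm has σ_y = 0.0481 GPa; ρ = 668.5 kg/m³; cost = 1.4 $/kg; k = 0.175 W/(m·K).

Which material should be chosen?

GFRP laminate

Screen on constraints: cost ≤ 72 $/kg; k ≥ 0.291 W/(m·K). Survivors: GFRP laminate, silicon nitride.
Convert each candidate to consistent units, then evaluate M:
  GFRP laminate: σ_y = 417.0 MPa, ρ = 1970 kg/m³
  silicon nitride: σ_y = 621.9 MPa, ρ = 3156 kg/m³
  GFRP laminate: M = 10.4×10⁻³
  silicon nitride: M = 7.90×10⁻³
GFRP laminate ranks first.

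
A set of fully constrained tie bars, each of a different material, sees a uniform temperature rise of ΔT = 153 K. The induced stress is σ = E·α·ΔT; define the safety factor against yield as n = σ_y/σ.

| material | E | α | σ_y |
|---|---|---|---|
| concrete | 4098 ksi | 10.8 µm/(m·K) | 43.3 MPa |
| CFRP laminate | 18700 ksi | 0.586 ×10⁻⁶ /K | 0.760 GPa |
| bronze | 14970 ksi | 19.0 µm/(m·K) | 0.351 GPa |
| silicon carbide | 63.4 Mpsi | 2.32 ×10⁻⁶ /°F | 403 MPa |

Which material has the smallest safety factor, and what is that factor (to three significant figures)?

With everything in SI (GPa, ×10⁻⁶/K, MPa):
  concrete: E = 28.25, α = 10.8, σ_y = 43.30 → σ = 46.7 MPa, n = 0.927
  CFRP laminate: E = 128.9, α = 0.586, σ_y = 760.0 → σ = 11.6 MPa, n = 65.7
  bronze: E = 103.2, α = 19.0, σ_y = 351.0 → σ = 300 MPa, n = 1.17
  silicon carbide: E = 437.1, α = 4.18, σ_y = 403.0 → σ = 279 MPa, n = 1.44
Smallest n: concrete with n = 0.927.

concrete, n = 0.927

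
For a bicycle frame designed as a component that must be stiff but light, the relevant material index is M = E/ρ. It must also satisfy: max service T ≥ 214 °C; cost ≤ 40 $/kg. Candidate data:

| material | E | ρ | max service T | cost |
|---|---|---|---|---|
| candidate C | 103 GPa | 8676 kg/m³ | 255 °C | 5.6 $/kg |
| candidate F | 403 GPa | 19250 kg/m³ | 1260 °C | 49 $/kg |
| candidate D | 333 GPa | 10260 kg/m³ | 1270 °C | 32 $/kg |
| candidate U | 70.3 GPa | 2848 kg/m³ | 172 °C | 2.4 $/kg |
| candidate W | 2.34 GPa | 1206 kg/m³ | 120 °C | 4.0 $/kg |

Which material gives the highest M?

Screen on constraints: max service T ≥ 214 °C; cost ≤ 40 $/kg. Survivors: candidate C, candidate D.
Evaluate M for each candidate:
  candidate D: M = 32.5 MN·m/kg
  candidate C: M = 11.9 MN·m/kg
Candidate D ranks first.

candidate D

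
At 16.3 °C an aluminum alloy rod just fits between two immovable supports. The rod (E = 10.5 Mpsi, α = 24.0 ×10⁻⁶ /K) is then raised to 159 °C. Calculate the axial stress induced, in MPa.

E = 10.5 Mpsi = 72.39 GPa.
ΔT = 142.7 K. Constrained thermal stress σ = E·α·ΔT = 72.39×10³ MPa × 24.0×10⁻⁶ × 142.7 = 248 MPa (compressive).

248 MPa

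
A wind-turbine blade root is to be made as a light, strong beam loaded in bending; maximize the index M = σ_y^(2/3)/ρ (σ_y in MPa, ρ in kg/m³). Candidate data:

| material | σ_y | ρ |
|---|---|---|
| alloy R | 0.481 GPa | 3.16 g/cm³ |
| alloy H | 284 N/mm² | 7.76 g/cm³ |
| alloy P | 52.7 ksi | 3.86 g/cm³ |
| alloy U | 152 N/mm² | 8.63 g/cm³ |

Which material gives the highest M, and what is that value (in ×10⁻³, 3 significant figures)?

In SI units:
  alloy R: σ_y = 481.0 MPa, ρ = 3160 kg/m³
  alloy H: σ_y = 284.0 MPa, ρ = 7760 kg/m³
  alloy P: σ_y = 363.4 MPa, ρ = 3860 kg/m³
  alloy U: σ_y = 152.0 MPa, ρ = 8630 kg/m³
  alloy R: M = 19.4×10⁻³
  alloy P: M = 13.2×10⁻³
  alloy H: M = 5.57×10⁻³
  alloy U: M = 3.30×10⁻³
Alloy R ranks first.

alloy R, M = 19.4×10⁻³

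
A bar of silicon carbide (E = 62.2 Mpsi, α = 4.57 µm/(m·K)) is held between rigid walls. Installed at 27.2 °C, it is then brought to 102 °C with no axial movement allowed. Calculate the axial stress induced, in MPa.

147 MPa

E = 62.2 Mpsi = 428.9 GPa.
ΔT = 74.80 K. Constrained thermal stress σ = E·α·ΔT = 428.9×10³ MPa × 4.57×10⁻⁶ × 74.80 = 147 MPa (compressive).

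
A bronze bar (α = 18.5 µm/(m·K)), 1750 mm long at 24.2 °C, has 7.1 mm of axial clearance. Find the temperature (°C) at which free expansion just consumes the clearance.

244 °C

α·L₀·ΔT = 7.1 mm ⇒ ΔT = 7.1 / (18.5×10⁻⁶ × 1750.0) = 219.3 K.
T = 24.2 + 219.3 = 243.5 °C.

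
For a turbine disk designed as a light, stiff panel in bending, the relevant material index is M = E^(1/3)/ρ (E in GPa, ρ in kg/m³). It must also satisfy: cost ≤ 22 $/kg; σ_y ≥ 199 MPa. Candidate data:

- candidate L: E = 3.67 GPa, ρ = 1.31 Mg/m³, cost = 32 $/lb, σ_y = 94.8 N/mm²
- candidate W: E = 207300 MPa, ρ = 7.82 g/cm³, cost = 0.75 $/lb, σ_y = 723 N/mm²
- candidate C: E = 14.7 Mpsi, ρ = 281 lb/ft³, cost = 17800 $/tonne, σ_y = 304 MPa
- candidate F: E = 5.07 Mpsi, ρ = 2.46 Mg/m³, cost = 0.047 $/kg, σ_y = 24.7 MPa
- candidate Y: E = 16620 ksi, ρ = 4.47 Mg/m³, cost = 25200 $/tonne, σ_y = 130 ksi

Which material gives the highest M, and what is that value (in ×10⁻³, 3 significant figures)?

candidate C, M = 1.04×10⁻³

Screen on constraints: cost ≤ 22 $/kg; σ_y ≥ 199 MPa. Survivors: candidate W, candidate C.
Normalizing units and computing the index:
  candidate W: E = 207.3 GPa, ρ = 7820 kg/m³
  candidate C: E = 101.4 GPa, ρ = 4501 kg/m³
  candidate C: M = 1.04×10⁻³
  candidate W: M = 0.757×10⁻³
Candidate C has the largest M.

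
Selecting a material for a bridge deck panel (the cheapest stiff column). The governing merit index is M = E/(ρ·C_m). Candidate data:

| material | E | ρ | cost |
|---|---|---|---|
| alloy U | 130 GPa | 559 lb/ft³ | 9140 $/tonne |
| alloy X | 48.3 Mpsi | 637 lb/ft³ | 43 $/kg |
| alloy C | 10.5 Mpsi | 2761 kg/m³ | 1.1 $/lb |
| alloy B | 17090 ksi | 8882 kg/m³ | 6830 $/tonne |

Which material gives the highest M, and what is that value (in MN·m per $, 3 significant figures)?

alloy C, M = 10.8 MN·m per $

Normalizing units and computing the index:
  alloy U: E = 130.0 GPa, ρ = 8954 kg/m³, cost = 9.140 $/kg
  alloy X: E = 333.0 GPa, ρ = 10200 kg/m³, cost = 43.00 $/kg
  alloy C: E = 72.39 GPa, ρ = 2761 kg/m³, cost = 2.425 $/kg
  alloy B: E = 117.8 GPa, ρ = 8882 kg/m³, cost = 6.830 $/kg
  alloy C: M = 10.8 MN·m per $
  alloy B: M = 1.94 MN·m per $
  alloy U: M = 1.59 MN·m per $
  alloy X: M = 0.759 MN·m per $
Highest index: alloy C.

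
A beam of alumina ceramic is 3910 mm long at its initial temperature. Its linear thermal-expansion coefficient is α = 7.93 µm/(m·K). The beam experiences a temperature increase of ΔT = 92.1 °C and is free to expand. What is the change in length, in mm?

ΔL = α·L₀·ΔT = 7.93×10⁻⁶ × 3910 mm × 92.10 K = 2.86 mm.

2.86 mm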